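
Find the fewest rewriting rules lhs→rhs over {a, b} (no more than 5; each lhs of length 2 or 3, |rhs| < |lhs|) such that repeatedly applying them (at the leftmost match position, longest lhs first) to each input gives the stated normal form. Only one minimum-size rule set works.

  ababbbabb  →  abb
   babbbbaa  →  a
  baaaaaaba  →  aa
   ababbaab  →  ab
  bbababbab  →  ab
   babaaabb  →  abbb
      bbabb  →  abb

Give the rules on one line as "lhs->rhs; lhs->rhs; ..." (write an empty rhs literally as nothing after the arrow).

  | ababbbabb => abbbabb => abbabb => ababb => abb
  | babbbbaa => abbbbaa => abbba => abba => aba => a
  | baaaaaaba => aaaaaba => abaaba => aaba => aa
  | ababbaab => abbaab => abab => ab

aaa->ab; aba->a; ba->a; baa->a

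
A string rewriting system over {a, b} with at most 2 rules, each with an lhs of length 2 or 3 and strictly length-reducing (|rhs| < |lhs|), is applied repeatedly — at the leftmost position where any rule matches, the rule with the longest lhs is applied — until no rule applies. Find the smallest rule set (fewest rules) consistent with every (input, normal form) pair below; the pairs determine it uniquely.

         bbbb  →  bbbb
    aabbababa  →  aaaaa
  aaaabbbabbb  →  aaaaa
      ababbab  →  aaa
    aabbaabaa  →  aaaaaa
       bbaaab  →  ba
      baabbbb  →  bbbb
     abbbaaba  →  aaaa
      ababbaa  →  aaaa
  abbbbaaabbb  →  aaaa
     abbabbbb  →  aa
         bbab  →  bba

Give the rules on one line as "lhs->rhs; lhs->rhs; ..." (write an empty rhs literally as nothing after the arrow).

ab->a; baa->

  | bbbb
  | aabbababa => aabababa => aaababa => aaaaba => aaaaa
  | aaaabbbabbb => aaaabbabbb => aaaababbb => aaaaabbb => aaaaabb => aaaaab => aaaaa
  | ababbab => aabbab => aabab => aaab => aaa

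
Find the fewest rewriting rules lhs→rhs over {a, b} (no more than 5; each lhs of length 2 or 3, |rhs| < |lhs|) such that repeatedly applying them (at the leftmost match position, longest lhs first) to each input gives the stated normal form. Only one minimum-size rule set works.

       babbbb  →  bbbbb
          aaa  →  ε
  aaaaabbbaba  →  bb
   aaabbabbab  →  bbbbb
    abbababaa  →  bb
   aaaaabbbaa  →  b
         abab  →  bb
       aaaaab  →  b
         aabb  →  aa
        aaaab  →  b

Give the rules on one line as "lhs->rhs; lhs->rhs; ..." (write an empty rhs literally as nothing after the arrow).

  | babbbb => bbbbb
  | aaa => ε
  | aaaaabbbaba => aabbbaba => aababa => ababa => baba => bba => bb
  | aaabbabbab => bbabbab => bbbbab => bbbbb

aaa->; ab->b; abb->a; ba->b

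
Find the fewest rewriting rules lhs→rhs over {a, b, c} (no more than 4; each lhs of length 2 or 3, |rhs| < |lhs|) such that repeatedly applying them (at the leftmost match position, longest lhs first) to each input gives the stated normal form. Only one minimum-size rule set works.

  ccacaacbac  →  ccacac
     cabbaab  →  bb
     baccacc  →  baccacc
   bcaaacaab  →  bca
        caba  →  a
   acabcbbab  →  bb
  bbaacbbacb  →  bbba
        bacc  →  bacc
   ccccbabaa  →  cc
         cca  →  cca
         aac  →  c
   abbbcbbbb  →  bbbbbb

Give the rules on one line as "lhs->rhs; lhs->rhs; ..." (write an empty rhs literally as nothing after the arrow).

aa->; ab->b; cb->

  | ccacaacbac => ccaccbac => ccacac
  | cabbaab => cbbaab => baab => bb
  | baccacc
  | bcaaacaab => bcacaab => bcacb => bca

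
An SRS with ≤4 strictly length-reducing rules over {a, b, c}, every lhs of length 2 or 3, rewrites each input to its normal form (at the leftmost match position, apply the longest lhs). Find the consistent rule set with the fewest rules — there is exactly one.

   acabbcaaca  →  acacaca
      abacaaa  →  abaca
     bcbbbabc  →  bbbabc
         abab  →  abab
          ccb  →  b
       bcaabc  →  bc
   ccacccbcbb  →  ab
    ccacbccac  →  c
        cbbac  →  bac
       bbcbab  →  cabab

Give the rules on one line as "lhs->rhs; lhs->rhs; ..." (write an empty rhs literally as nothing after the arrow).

aa->; bbc->ca; cb->; cc->

  | acabbcaaca => acacaaaca => acacaca
  | abacaaa => abaca
  | bcbbbabc => bbbabc
  | abab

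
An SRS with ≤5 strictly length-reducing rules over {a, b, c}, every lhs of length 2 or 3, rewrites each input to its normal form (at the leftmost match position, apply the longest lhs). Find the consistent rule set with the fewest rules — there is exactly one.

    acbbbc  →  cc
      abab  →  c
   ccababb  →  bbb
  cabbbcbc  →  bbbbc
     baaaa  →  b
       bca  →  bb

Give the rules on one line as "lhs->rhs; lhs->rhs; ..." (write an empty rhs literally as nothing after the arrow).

abb->c; ba->b; ca->b; cb->

  | acbbbc => abbc => cc
  | abab => abb => c
  | ccababb => cbbabb => babb => bbb
  | cabbbcbc => bbbbcbc => bbbbc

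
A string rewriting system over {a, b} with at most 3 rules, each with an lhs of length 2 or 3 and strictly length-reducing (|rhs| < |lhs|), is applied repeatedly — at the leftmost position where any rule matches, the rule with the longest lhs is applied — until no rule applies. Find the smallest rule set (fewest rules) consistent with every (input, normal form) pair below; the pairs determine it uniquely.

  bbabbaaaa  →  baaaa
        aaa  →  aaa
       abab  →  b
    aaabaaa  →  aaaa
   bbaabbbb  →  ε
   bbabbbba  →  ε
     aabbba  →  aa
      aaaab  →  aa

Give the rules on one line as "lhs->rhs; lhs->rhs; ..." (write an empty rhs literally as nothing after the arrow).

aab->; aba->; bb->a

  | bbabbaaaa => aabbaaaa => baaaa
  | aaa
  | abab => b
  | aaabaaa => aaaa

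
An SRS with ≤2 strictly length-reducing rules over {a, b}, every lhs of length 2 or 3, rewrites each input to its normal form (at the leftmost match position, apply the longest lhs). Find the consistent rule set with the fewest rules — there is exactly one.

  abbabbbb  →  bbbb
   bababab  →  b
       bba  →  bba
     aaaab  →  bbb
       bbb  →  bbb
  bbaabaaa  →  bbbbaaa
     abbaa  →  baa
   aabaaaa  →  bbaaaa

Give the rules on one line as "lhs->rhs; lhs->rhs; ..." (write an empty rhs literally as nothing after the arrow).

aab->bb; ab->

  | abbabbbb => babbbb => bbbb
  | bababab => babab => bab => b
  | bba
  | aaaab => aabb => bbb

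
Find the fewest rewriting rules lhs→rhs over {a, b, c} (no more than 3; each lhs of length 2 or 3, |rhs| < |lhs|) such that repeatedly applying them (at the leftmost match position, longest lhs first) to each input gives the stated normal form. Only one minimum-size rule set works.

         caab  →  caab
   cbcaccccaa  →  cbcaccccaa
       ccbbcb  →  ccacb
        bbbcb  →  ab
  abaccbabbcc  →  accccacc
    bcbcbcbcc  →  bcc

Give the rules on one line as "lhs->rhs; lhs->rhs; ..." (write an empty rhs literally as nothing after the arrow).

  | caab
  | cbcaccccaa
  | ccbbcb => ccacb
  | bbbcb => abcb => ab

ba->c; bb->a; bcb->b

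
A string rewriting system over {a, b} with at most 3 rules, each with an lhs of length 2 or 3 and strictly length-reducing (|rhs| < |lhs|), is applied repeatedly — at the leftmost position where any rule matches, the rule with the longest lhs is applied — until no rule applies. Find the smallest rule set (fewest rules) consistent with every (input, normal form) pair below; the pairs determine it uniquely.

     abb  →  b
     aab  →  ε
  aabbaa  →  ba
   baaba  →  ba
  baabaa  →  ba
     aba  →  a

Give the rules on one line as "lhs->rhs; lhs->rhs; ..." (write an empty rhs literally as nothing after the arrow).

  | abb => b
  | aab => ab => ε
  | aabbaa => abbaa => baa => ba
  | baaba => baba => ba

aa->a; ab->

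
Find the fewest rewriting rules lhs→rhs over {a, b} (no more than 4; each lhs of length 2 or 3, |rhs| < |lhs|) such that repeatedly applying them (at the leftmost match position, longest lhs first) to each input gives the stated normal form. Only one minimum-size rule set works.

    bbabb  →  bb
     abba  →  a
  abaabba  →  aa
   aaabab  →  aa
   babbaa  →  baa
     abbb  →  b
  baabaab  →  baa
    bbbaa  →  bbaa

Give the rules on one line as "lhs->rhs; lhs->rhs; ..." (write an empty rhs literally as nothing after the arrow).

ab->; abb->; bbb->bb

  | bbabb => bb
  | abba => a
  | abaabba => aabba => aa
  | aaabab => aaab => aa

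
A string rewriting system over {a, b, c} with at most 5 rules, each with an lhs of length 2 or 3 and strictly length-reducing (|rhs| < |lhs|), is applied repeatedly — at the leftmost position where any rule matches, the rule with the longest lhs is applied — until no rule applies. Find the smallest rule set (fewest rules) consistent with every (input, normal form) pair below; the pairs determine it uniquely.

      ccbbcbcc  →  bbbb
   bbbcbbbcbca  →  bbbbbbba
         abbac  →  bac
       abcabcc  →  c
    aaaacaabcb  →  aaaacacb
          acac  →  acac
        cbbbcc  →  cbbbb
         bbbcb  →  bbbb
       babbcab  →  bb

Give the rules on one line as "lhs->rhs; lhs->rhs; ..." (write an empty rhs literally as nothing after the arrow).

ab->; bc->b; bcc->bb; cc->

  | ccbbcbcc => bbcbcc => bbbcc => bbbb
  | bbbcbbbcbca => bbbbbbcbca => bbbbbbbca => bbbbbbba
  | abbac => bac
  | abcabcc => cabcc => ccc => c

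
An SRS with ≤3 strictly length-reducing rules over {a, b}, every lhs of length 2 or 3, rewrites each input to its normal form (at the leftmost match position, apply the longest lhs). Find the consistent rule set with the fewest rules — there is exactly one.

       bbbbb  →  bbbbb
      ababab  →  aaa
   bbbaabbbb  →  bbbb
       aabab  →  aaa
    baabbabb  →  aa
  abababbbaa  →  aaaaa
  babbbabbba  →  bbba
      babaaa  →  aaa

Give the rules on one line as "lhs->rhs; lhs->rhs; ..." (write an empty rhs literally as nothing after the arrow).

  | bbbbb
  | ababab => aabab => aaab => aaa
  | bbbaabbbb => bbabbbb => bbbb
  | aabab => aaab => aaa

ab->a; baa->a; bab->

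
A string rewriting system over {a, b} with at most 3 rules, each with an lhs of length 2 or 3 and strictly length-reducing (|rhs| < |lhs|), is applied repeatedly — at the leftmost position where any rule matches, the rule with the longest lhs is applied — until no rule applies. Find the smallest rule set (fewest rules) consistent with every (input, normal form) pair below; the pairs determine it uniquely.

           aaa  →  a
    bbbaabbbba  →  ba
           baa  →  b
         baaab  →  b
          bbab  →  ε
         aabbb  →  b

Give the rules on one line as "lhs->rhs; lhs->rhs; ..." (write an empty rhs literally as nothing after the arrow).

aa->; ab->; bb->

  | aaa => a
  | bbbaabbbba => baabbbba => bbbbba => bbba => ba
  | baa => b
  | baaab => bab => b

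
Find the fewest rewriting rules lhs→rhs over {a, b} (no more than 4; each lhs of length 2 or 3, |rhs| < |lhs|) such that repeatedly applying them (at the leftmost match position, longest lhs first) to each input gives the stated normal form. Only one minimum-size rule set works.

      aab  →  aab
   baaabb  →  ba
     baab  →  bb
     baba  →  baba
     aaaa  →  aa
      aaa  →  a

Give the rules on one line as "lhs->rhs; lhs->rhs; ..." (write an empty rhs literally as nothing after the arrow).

aaa->a; abb->a; baa->b

  | aab
  | baaabb => babb => ba
  | baab => bb
  | baba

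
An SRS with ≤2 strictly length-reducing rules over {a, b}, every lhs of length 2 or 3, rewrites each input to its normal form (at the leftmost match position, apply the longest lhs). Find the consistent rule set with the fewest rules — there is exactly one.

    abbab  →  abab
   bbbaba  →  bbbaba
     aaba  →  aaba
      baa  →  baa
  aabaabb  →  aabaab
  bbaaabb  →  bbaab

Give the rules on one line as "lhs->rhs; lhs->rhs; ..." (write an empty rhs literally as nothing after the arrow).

aaa->aa; abb->ab

  | abbab => abab
  | bbbaba
  | aaba
  | baa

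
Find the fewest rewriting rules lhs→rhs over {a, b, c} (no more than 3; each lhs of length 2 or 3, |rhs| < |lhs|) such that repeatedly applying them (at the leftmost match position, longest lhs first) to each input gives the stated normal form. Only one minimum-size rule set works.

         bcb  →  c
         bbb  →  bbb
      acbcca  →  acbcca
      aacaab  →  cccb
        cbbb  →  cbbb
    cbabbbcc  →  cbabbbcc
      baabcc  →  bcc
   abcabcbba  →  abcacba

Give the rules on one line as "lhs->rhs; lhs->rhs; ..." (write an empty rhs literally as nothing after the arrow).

  | bcb => c
  | bbb
  | acbcca
  | aacaab => ccaab => cccb

aa->c; baa->; bcb->c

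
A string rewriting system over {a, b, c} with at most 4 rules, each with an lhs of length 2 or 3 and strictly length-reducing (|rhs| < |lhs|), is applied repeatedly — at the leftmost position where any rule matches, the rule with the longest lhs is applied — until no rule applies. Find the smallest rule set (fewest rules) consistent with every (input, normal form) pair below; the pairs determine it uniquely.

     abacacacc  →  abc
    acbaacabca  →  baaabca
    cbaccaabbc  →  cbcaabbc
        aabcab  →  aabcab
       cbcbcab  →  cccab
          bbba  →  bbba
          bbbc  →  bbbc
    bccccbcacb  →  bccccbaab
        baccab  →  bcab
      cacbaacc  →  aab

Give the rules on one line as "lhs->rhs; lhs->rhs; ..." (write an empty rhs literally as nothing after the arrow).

  | abacacacc => abacacc => abacc => abc
  | acbaacabca => baaacabca => baaabca
  | cbaccaabbc => cbcaabbc
  | aabcab

ac->; acb->ba; bcb->c; cac->aa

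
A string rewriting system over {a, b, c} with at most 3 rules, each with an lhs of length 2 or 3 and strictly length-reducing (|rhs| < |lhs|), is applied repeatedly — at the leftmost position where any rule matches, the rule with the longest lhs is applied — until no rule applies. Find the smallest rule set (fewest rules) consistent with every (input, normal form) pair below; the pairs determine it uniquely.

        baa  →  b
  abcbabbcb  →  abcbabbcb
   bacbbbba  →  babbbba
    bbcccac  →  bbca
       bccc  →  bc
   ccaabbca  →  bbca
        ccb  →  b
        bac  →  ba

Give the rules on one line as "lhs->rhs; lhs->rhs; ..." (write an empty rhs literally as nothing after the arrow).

  | baa => b
  | abcbabbcb
  | bacbbbba => babbbba
  | bbcccac => bbcac => bbca

aa->; ac->a; cc->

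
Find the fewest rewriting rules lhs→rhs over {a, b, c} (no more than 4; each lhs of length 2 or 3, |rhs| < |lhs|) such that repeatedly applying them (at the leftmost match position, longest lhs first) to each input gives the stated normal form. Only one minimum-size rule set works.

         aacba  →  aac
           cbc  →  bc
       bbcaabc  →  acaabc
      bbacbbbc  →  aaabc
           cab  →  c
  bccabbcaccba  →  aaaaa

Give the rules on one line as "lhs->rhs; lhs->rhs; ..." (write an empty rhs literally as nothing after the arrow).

ba->c; bb->a; cab->ba; cb->b

  | aacba => aaba => aac
  | cbc => bc
  | bbcaabc => acaabc
  | bbacbbbc => aacbbbc => aabbbc => aaabc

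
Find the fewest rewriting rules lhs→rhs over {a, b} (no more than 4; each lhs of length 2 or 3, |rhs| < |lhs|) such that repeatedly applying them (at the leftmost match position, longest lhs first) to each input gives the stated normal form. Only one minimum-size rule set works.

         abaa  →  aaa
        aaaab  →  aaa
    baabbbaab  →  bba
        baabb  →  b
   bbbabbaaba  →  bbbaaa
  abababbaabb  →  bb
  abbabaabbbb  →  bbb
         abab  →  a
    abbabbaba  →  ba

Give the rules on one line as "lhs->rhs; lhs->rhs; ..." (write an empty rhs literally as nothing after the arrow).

  | abaa => aaa
  | aaaab => aaa
  | baabbbaab => babbbaab => bbaab => bba
  | baabb => babb => b

ab->; aba->aa; abb->bb; bab->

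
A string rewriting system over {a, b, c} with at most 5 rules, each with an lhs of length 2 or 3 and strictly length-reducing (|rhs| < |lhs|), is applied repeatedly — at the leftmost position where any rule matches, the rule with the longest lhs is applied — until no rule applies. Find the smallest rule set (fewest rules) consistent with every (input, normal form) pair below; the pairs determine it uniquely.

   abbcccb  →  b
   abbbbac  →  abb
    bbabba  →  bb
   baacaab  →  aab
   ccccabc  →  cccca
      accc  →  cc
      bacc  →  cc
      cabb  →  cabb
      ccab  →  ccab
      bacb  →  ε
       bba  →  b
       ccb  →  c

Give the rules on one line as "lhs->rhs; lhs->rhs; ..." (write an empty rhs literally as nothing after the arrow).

  | abbcccb => abccb => acb => b
  | abbbbac => abbbc => abb
  | bbabba => bbba => bb
  | baacaab => acaab => aab

ac->; ba->; bc->; cb->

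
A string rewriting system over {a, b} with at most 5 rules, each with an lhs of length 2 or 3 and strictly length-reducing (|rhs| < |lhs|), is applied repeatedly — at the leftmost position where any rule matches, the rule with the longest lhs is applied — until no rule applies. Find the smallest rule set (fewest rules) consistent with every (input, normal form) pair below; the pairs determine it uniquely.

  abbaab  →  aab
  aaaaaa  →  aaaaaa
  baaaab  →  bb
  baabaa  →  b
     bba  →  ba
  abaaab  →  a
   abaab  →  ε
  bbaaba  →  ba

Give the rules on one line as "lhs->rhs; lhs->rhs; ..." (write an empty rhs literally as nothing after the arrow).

abb->; baa->b; bab->; bba->ba

  | abbaab => aab
  | aaaaaa
  | baaaab => baab => bb
  | baabaa => bbaa => baa => b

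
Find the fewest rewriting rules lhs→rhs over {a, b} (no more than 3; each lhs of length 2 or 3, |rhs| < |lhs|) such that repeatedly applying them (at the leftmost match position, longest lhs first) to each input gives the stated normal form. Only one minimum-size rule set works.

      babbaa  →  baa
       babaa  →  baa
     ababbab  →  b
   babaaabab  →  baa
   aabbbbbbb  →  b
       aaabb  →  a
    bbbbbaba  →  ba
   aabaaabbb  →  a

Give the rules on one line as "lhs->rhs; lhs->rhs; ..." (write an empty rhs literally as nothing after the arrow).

  | babbaa => bbaa => baa
  | babaa => baa
  | ababbab => abbab => bab => b
  | babaaabab => baaabab => baaab => baa

ab->; bb->b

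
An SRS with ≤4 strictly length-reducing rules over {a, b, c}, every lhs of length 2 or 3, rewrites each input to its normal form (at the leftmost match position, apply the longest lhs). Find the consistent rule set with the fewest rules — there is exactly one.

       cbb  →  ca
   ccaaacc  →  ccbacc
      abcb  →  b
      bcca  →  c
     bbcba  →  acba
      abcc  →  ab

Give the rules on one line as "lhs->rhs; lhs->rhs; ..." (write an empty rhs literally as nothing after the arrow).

  | cbb => ca
  | ccaaacc => ccbacc
  | abcb => abb => aa => b
  | bcca => bca => c

aa->b; bb->a; bc->b; bca->c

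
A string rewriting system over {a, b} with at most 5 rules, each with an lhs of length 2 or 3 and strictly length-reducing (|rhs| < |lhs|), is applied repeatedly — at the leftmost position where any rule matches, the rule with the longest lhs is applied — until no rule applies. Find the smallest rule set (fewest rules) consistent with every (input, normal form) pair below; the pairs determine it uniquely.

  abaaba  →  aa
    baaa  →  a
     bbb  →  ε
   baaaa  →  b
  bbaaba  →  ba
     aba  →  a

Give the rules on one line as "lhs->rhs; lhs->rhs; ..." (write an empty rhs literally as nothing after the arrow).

  | abaaba => aaba => aa
  | baaa => bb => a
  | bbb => ab => ε
  | baaaa => bba => b

aaa->b; ab->; bb->a; bba->b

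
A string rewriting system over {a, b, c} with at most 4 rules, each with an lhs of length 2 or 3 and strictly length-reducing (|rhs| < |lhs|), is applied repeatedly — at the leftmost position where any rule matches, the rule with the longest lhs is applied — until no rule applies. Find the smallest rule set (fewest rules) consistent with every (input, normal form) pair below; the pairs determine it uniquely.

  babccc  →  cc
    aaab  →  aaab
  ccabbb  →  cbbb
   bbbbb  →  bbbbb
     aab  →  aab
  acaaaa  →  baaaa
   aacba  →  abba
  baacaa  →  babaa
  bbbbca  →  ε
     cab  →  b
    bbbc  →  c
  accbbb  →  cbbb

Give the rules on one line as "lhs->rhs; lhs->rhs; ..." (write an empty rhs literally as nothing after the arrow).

ac->b; bc->c; ca->

  | babccc => baccc => bbcc => bcc => cc
  | aaab
  | ccabbb => cbbb
  | bbbbb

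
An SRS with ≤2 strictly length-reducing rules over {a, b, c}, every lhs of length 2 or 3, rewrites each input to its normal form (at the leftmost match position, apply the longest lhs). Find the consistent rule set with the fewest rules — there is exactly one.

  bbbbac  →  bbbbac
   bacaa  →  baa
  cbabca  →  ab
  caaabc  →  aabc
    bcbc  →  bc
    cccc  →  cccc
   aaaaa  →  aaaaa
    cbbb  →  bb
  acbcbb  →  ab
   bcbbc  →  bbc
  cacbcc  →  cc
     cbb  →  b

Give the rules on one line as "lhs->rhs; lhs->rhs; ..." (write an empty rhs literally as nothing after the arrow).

  | bbbbac
  | bacaa => baa
  | cbabca => abca => ab
  | caaabc => aabc

ca->; cb->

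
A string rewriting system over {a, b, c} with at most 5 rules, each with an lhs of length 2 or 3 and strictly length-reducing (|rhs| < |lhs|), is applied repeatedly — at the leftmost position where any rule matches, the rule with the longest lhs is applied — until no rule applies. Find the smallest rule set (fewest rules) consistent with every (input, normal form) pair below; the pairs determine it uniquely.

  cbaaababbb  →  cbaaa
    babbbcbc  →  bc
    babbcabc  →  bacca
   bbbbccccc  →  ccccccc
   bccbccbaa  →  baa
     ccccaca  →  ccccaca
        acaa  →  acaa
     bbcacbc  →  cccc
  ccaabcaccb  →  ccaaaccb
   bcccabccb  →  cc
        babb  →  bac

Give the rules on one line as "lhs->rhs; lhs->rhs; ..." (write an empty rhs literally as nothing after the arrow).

abc->a; acb->c; bb->c; bcc->

  | cbaaababbb => cbaaabacb => cbaaabc => cbaaa
  | babbbcbc => bacbcbc => bccbc => bc
  | babbcabc => baccabc => bacca
  | bbbbccccc => cbbccccc => ccccccc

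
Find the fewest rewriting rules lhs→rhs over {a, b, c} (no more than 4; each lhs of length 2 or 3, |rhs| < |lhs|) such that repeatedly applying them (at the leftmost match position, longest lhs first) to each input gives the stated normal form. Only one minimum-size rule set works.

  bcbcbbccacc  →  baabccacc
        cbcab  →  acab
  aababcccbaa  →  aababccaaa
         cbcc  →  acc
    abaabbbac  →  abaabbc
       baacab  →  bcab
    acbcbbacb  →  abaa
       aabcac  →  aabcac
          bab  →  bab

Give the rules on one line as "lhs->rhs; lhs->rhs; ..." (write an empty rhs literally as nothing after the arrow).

  | bcbcbbccacc => bacbbccacc => baabccacc
  | cbcab => acab
  | aababcccbaa => aababccaaa
  | cbcc => acc

aac->c; bba->b; cb->a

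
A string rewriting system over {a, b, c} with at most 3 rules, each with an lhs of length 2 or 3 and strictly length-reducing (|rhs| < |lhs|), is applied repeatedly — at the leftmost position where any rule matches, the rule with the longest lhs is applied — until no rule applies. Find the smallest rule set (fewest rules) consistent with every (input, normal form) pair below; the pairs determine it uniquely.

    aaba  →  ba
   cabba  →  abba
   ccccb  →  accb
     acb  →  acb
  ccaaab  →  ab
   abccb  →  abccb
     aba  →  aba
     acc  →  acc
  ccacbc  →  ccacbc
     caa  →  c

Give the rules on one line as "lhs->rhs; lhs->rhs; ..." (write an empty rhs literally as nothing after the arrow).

aa->; cab->ab; ccc->ac

  | aaba => ba
  | cabba => abba
  | ccccb => accb
  | acb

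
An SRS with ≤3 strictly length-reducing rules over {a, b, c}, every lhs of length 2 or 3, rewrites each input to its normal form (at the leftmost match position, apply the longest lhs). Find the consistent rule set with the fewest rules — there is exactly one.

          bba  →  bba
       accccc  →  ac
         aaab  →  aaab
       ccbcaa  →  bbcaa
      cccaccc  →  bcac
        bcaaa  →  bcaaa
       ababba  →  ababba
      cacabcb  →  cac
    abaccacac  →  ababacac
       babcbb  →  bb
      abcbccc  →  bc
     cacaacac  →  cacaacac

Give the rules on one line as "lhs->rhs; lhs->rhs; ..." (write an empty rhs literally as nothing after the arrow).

abc->ac; acb->; cc->b

  | bba
  | accccc => abccc => accc => abc => ac
  | aaab
  | ccbcaa => bbcaa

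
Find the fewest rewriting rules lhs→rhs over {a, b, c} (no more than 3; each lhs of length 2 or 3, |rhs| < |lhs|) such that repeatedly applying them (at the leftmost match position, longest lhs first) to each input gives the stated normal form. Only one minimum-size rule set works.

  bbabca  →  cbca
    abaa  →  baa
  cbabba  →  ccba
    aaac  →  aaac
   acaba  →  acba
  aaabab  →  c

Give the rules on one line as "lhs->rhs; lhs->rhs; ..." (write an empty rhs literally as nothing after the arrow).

ab->b; bb->c

  | bbabca => cabca => cbca
  | abaa => baa
  | cbabba => cbbba => ccba
  | aaac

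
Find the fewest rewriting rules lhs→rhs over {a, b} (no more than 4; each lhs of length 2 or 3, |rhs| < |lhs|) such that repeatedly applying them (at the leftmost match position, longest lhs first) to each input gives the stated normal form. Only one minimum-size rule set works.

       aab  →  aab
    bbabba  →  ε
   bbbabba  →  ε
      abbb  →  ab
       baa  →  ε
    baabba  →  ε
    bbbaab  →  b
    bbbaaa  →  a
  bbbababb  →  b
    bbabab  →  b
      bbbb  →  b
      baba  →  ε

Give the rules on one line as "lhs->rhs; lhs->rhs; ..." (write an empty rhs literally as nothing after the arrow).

ba->; baa->; bb->b

  | aab
  | bbabba => babba => bba => ba => ε
  | bbbabba => bbabba => babba => bba => ba => ε
  | abbb => abb => ab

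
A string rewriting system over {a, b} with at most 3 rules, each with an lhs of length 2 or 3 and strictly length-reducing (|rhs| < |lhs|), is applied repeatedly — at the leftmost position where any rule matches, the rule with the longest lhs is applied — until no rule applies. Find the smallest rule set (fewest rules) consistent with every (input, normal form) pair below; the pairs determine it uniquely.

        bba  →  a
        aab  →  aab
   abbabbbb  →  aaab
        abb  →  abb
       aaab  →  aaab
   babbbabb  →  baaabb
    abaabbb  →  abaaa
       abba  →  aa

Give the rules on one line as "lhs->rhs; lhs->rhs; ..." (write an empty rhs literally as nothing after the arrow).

  | bba => a
  | aab
  | abbabbbb => aabbbb => aaab
  | abb

bba->a; bbb->a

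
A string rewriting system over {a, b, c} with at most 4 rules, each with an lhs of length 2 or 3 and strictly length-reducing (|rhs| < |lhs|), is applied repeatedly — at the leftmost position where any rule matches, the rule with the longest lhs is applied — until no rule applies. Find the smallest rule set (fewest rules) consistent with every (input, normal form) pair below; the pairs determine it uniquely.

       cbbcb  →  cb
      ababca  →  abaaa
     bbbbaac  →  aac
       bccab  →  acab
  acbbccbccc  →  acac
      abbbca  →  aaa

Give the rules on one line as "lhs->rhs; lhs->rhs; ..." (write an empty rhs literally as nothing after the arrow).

bb->; bc->a; cc->c

  | cbbcb => ccb => cb
  | ababca => abaaa
  | bbbbaac => bbaac => aac
  | bccab => acab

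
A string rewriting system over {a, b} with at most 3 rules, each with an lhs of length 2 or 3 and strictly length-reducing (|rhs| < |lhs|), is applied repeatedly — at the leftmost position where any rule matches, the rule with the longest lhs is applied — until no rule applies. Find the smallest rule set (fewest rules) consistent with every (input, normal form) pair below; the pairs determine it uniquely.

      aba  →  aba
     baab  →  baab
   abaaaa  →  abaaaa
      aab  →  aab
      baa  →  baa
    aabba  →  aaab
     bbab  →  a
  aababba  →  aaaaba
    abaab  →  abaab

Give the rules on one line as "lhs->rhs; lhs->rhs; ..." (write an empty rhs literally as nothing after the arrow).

bab->aa; bb->; bba->ab

  | aba
  | baab
  | abaaaa
  | aab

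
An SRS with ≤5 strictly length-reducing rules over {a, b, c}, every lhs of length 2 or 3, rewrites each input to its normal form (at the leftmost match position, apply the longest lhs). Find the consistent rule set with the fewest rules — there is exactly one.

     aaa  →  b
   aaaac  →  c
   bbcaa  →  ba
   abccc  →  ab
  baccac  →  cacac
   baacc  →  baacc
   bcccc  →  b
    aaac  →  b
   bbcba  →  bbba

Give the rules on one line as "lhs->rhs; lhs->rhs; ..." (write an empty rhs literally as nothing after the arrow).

  | aaa => bc => b
  | aaaac => bcac => c
  | bbcaa => ba
  | abccc => abcc => abc => ab

aaa->bc; bac->ca; bc->b; bca->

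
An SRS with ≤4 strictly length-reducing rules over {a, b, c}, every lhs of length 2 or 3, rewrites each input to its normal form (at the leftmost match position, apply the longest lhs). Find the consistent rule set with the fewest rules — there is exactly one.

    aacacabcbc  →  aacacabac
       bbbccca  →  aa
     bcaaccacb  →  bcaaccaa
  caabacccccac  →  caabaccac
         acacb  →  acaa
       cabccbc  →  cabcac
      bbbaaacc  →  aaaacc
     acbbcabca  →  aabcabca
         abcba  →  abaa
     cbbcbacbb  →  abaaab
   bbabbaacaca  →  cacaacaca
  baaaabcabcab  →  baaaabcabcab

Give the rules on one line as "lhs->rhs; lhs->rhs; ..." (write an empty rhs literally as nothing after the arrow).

  | aacacabcbc => aacacabac
  | bbbccca => cbccca => accca => aa
  | bcaaccacb => bcaaccaa
  | caabacccccac => caabaccac

bb->c; cb->a; ccc->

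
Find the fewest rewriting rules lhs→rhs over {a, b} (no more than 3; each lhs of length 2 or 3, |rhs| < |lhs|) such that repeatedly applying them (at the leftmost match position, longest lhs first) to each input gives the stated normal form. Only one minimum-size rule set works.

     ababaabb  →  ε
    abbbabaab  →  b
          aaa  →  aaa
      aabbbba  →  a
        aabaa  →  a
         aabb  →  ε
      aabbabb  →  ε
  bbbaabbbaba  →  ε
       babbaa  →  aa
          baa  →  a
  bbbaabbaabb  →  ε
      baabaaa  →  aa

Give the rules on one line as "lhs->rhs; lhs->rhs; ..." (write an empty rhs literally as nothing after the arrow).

ab->b; ba->; bb->

  | ababaabb => babaabb => baabb => abb => bb => ε
  | abbbabaab => bbbabaab => babaab => baab => ab => b
  | aaa
  | aabbbba => abbbba => bbbba => bba => a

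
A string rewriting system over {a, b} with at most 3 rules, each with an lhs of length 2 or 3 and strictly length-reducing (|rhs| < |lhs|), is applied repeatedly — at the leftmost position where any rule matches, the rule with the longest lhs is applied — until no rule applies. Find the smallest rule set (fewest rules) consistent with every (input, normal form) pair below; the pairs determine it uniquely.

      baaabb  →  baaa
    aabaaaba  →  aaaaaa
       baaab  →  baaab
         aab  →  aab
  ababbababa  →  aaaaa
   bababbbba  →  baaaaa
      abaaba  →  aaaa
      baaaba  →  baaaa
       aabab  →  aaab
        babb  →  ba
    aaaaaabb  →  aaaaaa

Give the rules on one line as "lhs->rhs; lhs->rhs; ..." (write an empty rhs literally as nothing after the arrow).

  | baaabb => baaa
  | aabaaaba => aaaaaba => aaaaaa
  | baaab
  | aab

aba->aa; bb->; bbb->aa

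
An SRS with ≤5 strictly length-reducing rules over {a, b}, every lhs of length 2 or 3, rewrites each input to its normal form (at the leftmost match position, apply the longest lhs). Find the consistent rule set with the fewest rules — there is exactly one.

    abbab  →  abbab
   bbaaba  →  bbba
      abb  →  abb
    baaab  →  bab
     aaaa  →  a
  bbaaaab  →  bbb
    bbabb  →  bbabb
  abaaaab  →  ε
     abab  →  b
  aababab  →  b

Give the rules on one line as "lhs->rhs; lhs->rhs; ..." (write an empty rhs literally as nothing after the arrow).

  | abbab
  | bbaaba => bbba
  | abb
  | baaab => bab

aa->a; aab->; aba->; baa->b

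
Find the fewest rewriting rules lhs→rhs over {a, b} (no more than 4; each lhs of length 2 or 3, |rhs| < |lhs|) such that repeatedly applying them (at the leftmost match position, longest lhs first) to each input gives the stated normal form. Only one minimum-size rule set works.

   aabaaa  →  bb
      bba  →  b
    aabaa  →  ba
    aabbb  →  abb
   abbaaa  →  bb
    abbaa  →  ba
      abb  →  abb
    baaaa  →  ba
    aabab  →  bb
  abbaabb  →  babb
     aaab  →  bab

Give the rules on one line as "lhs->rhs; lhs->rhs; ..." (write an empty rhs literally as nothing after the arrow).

aa->b; aba->ba; bba->b; bbb->ab

  | aabaaa => bbaaa => baa => bb
  | bba => b
  | aabaa => bbaa => ba
  | aabbb => bbbb => abb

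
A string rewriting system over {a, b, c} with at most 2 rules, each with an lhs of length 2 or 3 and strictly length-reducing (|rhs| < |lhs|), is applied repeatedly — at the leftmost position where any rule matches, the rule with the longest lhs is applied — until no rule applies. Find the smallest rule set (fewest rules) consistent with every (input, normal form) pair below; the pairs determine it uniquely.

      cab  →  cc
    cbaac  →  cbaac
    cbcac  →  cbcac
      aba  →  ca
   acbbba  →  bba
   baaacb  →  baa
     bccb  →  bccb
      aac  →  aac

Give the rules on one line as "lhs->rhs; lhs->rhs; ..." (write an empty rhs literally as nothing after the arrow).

  | cab => cc
  | cbaac
  | cbcac
  | aba => ca

ab->c; acb->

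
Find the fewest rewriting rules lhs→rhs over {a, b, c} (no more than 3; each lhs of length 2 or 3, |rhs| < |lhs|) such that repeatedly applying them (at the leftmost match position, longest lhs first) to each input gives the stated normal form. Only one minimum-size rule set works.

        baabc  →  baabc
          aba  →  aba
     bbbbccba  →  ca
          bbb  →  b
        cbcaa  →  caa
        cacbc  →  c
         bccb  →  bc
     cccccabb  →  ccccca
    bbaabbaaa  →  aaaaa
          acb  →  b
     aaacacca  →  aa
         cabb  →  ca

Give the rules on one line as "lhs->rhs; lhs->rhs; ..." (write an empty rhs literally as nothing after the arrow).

ac->; bb->; cb->

  | baabc
  | aba
  | bbbbccba => bbccba => ccba => ca
  | bbb => b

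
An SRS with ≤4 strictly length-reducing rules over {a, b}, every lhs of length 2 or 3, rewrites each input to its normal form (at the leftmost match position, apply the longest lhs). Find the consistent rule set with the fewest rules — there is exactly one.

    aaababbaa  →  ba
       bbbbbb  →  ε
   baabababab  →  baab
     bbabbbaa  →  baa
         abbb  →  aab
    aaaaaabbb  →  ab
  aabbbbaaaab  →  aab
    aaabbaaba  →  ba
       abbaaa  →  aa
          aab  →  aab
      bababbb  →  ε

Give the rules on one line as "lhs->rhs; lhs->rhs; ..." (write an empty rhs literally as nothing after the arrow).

aaa->; aba->bb; bb->a

  | aaababbaa => babbaa => baaaa => ba
  | bbbbbb => abbbb => aabb => aaa => ε
  | baabababab => babbbabab => baababab => babbbab => baabab => babbb => baab
  | bbabbbaa => aabbbaa => aaabaa => baa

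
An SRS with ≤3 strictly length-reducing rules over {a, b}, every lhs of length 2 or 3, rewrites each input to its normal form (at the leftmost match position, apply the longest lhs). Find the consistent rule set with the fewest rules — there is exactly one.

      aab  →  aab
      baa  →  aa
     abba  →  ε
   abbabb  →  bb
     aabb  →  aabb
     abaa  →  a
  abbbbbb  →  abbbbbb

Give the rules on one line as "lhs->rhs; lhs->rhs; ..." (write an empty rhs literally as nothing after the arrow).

aba->; ba->a

  | aab
  | baa => aa
  | abba => aba => ε
  | abbabb => ababb => bb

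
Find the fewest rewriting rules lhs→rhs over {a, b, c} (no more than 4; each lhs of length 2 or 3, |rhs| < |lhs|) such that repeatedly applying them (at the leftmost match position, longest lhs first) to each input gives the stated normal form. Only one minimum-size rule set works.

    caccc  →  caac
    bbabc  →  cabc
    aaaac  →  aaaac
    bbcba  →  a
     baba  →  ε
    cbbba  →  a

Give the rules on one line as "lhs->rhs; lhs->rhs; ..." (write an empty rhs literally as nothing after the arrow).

  | caccc => caac
  | bbabc => cabc
  | aaaac
  | bbcba => ccba => aba => a

ba->; bb->c; cc->a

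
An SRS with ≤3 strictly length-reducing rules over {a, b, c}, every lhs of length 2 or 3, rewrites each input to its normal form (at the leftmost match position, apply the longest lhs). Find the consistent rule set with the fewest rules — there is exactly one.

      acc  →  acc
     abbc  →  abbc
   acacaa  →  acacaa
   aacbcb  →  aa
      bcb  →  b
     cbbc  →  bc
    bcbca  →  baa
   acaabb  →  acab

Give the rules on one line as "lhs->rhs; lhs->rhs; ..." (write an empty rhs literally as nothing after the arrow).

  | acc
  | abbc
  | acacaa
  | aacbcb => aaab => aa

aab->a; cb->; cbc->a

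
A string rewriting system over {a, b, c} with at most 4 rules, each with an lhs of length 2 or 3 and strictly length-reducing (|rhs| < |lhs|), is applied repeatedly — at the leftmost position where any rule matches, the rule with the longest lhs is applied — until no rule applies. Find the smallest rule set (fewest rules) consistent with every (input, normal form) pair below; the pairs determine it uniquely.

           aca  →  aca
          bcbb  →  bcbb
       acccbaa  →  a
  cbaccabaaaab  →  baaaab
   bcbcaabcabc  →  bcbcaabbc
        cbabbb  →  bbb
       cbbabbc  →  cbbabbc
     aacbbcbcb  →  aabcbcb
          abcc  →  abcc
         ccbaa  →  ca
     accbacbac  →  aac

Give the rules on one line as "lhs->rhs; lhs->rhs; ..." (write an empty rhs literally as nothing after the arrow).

acb->a; cab->b; cba->ca; cca->cb

  | aca
  | bcbb
  | acccbaa => acccaa => accba => acca => acb => a
  | cbaccabaaaab => caccabaaaab => cacbbaaaab => cabaaaab => baaaab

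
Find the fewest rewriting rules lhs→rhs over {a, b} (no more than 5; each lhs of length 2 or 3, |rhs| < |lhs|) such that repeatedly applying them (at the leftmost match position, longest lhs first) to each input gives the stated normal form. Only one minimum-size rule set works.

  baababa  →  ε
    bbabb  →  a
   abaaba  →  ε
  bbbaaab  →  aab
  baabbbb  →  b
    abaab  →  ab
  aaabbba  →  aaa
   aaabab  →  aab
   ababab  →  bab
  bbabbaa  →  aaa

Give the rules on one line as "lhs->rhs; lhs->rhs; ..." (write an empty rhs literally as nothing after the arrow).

aba->; baa->bb; bb->; bbb->ba

  | baababa => bbbaba => baaba => bbba => baa => bb => ε
  | bbabb => abb => a
  | abaaba => aba => ε
  | bbbaaab => baaaab => bbaab => aab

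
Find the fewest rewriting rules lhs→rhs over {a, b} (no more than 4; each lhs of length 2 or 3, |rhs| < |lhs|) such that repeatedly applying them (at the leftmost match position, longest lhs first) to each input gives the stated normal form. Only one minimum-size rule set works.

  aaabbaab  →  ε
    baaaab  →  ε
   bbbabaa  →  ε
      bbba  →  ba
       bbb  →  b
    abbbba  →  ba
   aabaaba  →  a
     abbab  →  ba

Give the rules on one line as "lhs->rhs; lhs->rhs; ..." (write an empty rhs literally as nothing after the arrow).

aa->; ab->a; aba->ba; bb->

  | aaabbaab => abbaab => abaab => baab => bb => ε
  | baaaab => baab => bb => ε
  | bbbabaa => babaa => bbaa => aa => ε
  | bbba => ba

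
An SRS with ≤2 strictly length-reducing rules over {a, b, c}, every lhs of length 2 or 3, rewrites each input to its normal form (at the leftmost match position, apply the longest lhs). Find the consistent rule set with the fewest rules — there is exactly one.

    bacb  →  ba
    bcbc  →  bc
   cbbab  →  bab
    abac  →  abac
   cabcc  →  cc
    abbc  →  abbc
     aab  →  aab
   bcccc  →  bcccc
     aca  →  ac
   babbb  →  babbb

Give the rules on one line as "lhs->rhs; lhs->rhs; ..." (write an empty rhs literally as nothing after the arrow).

  | bacb => ba
  | bcbc => bc
  | cbbab => bab
  | abac

ca->c; cb->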